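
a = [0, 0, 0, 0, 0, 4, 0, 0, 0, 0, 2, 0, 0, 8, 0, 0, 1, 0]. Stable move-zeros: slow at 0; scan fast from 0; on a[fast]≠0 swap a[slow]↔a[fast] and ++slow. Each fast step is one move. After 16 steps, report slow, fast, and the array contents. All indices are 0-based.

slow=0 fast=0: a[fast]=0, fast++
slow=0 fast=1: a[fast]=0, fast++
slow=0 fast=2: a[fast]=0, fast++
slow=0 fast=3: a[fast]=0, fast++
slow=0 fast=4: a[fast]=0, fast++
slow=0 fast=5: a[fast]=4≠0 swap→a[0]=4, slow++,fast++
slow=1 fast=6: a[fast]=0, fast++
slow=1 fast=7: a[fast]=0, fast++
slow=1 fast=8: a[fast]=0, fast++
slow=1 fast=9: a[fast]=0, fast++
slow=1 fast=10: a[fast]=2≠0 swap→a[1]=2, slow++,fast++
slow=2 fast=11: a[fast]=0, fast++
slow=2 fast=12: a[fast]=0, fast++
slow=2 fast=13: a[fast]=8≠0 swap→a[2]=8, slow++,fast++
slow=3 fast=14: a[fast]=0, fast++
slow=3 fast=15: a[fast]=0, fast++

slow=3, fast=16, a=[4, 2, 8, 0, 0, 0, 0, 0, 0, 0, 0, 0, 0, 0, 0, 0, 1, 0]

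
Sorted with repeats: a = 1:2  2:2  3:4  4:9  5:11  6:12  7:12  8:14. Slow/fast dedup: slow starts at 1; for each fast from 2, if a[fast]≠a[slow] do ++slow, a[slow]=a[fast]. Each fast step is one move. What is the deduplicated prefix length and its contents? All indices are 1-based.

length 6; prefix = [2, 4, 9, 11, 12, 14]

(s=1,f=2) a[fast]=2=a[slow] dup → fast++
(s=1,f=3) a[fast]=4≠a[slow]=2 write a[2]=4 → slow++,fast++
(s=2,f=4) a[fast]=9≠a[slow]=4 write a[3]=9 → slow++,fast++
(s=3,f=5) a[fast]=11≠a[slow]=9 write a[4]=11 → slow++,fast++
(s=4,f=6) a[fast]=12≠a[slow]=11 write a[5]=12 → slow++,fast++
(s=5,f=7) a[fast]=12=a[slow] dup → fast++
(s=5,f=8) a[fast]=14≠a[slow]=12 write a[6]=14 → slow++,fast++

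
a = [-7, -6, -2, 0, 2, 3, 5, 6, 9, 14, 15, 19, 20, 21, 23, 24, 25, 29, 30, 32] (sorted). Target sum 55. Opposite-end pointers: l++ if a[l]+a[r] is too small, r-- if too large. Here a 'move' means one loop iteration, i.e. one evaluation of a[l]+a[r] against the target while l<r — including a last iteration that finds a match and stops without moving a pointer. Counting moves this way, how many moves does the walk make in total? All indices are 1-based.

[1,20] -7+32=25 <55 → l++
[2,20] -6+32=26 <55 → l++
[3,20] -2+32=30 <55 → l++
[4,20] 0+32=32 <55 → l++
[5,20] 2+32=34 <55 → l++
[6,20] 3+32=35 <55 → l++
[7,20] 5+32=37 <55 → l++
[8,20] 6+32=38 <55 → l++
[9,20] 9+32=41 <55 → l++
[10,20] 14+32=46 <55 → l++
[11,20] 15+32=47 <55 → l++
[12,20] 19+32=51 <55 → l++
[13,20] 20+32=52 <55 → l++
[14,20] 21+32=53 <55 → l++
[15,20] 23+32=55 → found

15 moves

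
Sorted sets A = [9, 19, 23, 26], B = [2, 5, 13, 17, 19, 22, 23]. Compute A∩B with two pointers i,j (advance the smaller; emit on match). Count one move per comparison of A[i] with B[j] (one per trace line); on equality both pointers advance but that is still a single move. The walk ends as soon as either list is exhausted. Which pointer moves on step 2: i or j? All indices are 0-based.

i=0 j=0: 9>2, j++
i=0 j=1: 9>5, j++

j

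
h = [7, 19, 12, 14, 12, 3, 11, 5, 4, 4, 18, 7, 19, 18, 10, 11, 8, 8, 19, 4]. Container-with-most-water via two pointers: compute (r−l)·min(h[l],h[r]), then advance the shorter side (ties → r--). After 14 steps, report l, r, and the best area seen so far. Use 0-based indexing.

[0,19] min(7,4)*19=76 best=76 * → r--
[0,18] min(7,19)*18=126 best=126 * → l++
[1,18] min(19,19)*17=323 best=323 * → r--
[1,17] min(19,8)*16=128 best=323 → r--
[1,16] min(19,8)*15=120 best=323 → r--
[1,15] min(19,11)*14=154 best=323 → r--
[1,14] min(19,10)*13=130 best=323 → r--
[1,13] min(19,18)*12=216 best=323 → r--
[1,12] min(19,19)*11=209 best=323 → r--
[1,11] min(19,7)*10=70 best=323 → r--
[1,10] min(19,18)*9=162 best=323 → r--
[1,9] min(19,4)*8=32 best=323 → r--
[1,8] min(19,4)*7=28 best=323 → r--
[1,7] min(19,5)*6=30 best=323 → r--

l=1, r=6, best area=323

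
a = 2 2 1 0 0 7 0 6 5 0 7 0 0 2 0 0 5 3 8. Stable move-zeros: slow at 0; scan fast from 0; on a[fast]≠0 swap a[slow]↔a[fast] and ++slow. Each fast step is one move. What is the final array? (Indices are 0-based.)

slow=0 fast=0: a[fast]=2≠0 swap→a[0]=2, slow++,fast++
slow=1 fast=1: a[fast]=2≠0 swap→a[1]=2, slow++,fast++
slow=2 fast=2: a[fast]=1≠0 swap→a[2]=1, slow++,fast++
slow=3 fast=3: a[fast]=0, fast++
slow=3 fast=4: a[fast]=0, fast++
slow=3 fast=5: a[fast]=7≠0 swap→a[3]=7, slow++,fast++
slow=4 fast=6: a[fast]=0, fast++
slow=4 fast=7: a[fast]=6≠0 swap→a[4]=6, slow++,fast++
slow=5 fast=8: a[fast]=5≠0 swap→a[5]=5, slow++,fast++
slow=6 fast=9: a[fast]=0, fast++
slow=6 fast=10: a[fast]=7≠0 swap→a[6]=7, slow++,fast++
slow=7 fast=11: a[fast]=0, fast++
slow=7 fast=12: a[fast]=0, fast++
slow=7 fast=13: a[fast]=2≠0 swap→a[7]=2, slow++,fast++
slow=8 fast=14: a[fast]=0, fast++
slow=8 fast=15: a[fast]=0, fast++
slow=8 fast=16: a[fast]=5≠0 swap→a[8]=5, slow++,fast++
slow=9 fast=17: a[fast]=3≠0 swap→a[9]=3, slow++,fast++
slow=10 fast=18: a[fast]=8≠0 swap→a[10]=8, slow++,fast++

[2, 2, 1, 7, 6, 5, 7, 2, 5, 3, 8, 0, 0, 0, 0, 0, 0, 0, 0]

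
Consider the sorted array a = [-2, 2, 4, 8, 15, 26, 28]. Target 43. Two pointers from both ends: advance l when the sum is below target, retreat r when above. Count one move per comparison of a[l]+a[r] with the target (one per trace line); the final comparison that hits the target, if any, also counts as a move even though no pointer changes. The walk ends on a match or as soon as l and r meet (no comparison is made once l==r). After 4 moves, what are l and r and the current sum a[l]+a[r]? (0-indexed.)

[0,6] -2+28=26 <43 → l++
[1,6] 2+28=30 <43 → l++
[2,6] 4+28=32 <43 → l++
[3,6] 8+28=36 <43 → l++

l=4, r=6, sum=43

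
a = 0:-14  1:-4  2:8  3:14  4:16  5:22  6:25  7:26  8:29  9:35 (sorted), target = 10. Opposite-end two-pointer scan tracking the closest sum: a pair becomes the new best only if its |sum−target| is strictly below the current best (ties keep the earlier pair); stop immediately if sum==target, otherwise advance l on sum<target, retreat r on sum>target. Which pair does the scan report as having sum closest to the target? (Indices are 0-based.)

pair (-4, 14) with sum 10 (|Δ|=0)

[0,9] -14+35=21 d=11 * → r--
[0,8] -14+29=15 d=5 * → r--
[0,7] -14+26=12 d=2 * → r--
[0,6] -14+25=11 d=1 * → r--
[0,5] -14+22=8 d=2 → l++
[1,5] -4+22=18 d=8 → r--
[1,4] -4+16=12 d=2 → r--
[1,3] -4+14=10 d=0 * → stop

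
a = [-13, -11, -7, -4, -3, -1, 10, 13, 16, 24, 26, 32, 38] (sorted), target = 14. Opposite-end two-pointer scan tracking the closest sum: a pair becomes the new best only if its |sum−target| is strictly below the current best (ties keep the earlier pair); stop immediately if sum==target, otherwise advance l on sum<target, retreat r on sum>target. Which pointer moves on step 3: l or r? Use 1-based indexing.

[1,13] -13+38=25 d=11 * → r--
[1,12] -13+32=19 d=5 * → r--
[1,11] -13+26=13 d=1 * → l++

l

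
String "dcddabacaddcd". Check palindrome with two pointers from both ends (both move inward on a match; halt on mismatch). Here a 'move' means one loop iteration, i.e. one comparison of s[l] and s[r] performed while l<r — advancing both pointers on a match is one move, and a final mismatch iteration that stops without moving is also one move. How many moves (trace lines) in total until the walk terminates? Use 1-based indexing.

6 moves

l=1 r=13: 'd'=='d', l++,r--
l=2 r=12: 'c'=='c', l++,r--
l=3 r=11: 'd'=='d', l++,r--
l=4 r=10: 'd'=='d', l++,r--
l=5 r=9: 'a'=='a', l++,r--
l=6 r=8: 'b'!='c', stop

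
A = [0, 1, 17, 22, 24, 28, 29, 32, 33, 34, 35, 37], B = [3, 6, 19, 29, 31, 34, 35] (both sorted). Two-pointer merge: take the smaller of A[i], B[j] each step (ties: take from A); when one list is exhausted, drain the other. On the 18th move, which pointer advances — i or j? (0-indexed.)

i=0 j=0: A[i]=0<=B[j]=3 take 0, i++
i=1 j=0: A[i]=1<=B[j]=3 take 1, i++
i=2 j=0: A[i]=17>B[j]=3 take 3, j++
i=2 j=1: A[i]=17>B[j]=6 take 6, j++
i=2 j=2: A[i]=17<=B[j]=19 take 17, i++
i=3 j=2: A[i]=22>B[j]=19 take 19, j++
i=3 j=3: A[i]=22<=B[j]=29 take 22, i++
i=4 j=3: A[i]=24<=B[j]=29 take 24, i++
i=5 j=3: A[i]=28<=B[j]=29 take 28, i++
i=6 j=3: A[i]=29<=B[j]=29 take 29, i++
i=7 j=3: A[i]=32>B[j]=29 take 29, j++
i=7 j=4: A[i]=32>B[j]=31 take 31, j++
i=7 j=5: A[i]=32<=B[j]=34 take 32, i++
i=8 j=5: A[i]=33<=B[j]=34 take 33, i++
i=9 j=5: A[i]=34<=B[j]=34 take 34, i++
i=10 j=5: A[i]=35>B[j]=34 take 34, j++
i=10 j=6: A[i]=35<=B[j]=35 take 35, i++
i=11 j=6: A[i]=37>B[j]=35 take 35, j++

j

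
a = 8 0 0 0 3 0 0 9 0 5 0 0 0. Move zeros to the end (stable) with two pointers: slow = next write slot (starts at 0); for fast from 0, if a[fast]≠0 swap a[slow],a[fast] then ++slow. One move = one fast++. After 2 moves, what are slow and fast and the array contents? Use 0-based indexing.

slow=1, fast=2, a=[8, 0, 0, 0, 3, 0, 0, 9, 0, 5, 0, 0, 0]

(s=0,f=0) a[fast]=8≠0 swap→a[0]=8 → slow++,fast++
(s=1,f=1) a[fast]=0 → fast++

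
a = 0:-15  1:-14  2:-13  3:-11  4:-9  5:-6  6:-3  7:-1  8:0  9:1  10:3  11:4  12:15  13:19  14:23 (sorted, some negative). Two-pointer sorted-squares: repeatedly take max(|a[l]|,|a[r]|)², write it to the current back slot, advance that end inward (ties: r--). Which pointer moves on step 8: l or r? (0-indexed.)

l

l=0 r=14: |-15|<=|23| out[14]=529, r--
l=0 r=13: |-15|<=|19| out[13]=361, r--
l=0 r=12: |-15|<=|15| out[12]=225, r--
l=0 r=11: |-15|>|4| out[11]=225, l++
l=1 r=11: |-14|>|4| out[10]=196, l++
l=2 r=11: |-13|>|4| out[9]=169, l++
l=3 r=11: |-11|>|4| out[8]=121, l++
l=4 r=11: |-9|>|4| out[7]=81, l++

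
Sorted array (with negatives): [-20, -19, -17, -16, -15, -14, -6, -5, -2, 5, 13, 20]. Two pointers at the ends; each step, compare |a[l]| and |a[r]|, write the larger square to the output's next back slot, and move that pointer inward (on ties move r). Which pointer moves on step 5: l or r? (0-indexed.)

[0,11] |-20|<=|20| out[11]=400 → r--
[0,10] |-20|>|13| out[10]=400 → l++
[1,10] |-19|>|13| out[9]=361 → l++
[2,10] |-17|>|13| out[8]=289 → l++
[3,10] |-16|>|13| out[7]=256 → l++

l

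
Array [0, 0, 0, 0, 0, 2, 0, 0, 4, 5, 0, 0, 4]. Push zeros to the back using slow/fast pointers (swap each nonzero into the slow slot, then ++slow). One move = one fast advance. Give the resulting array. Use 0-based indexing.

[2, 4, 5, 4, 0, 0, 0, 0, 0, 0, 0, 0, 0]

slow=0 fast=0: a[fast]=0, fast++
slow=0 fast=1: a[fast]=0, fast++
slow=0 fast=2: a[fast]=0, fast++
slow=0 fast=3: a[fast]=0, fast++
slow=0 fast=4: a[fast]=0, fast++
slow=0 fast=5: a[fast]=2≠0 swap→a[0]=2, slow++,fast++
slow=1 fast=6: a[fast]=0, fast++
slow=1 fast=7: a[fast]=0, fast++
slow=1 fast=8: a[fast]=4≠0 swap→a[1]=4, slow++,fast++
slow=2 fast=9: a[fast]=5≠0 swap→a[2]=5, slow++,fast++
slow=3 fast=10: a[fast]=0, fast++
slow=3 fast=11: a[fast]=0, fast++
slow=3 fast=12: a[fast]=4≠0 swap→a[3]=4, slow++,fast++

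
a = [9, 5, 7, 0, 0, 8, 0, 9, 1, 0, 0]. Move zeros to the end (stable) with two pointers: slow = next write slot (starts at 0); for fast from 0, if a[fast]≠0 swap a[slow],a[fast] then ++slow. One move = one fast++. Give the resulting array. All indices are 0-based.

(s=0,f=0) a[fast]=9≠0 swap→a[0]=9 → slow++,fast++
(s=1,f=1) a[fast]=5≠0 swap→a[1]=5 → slow++,fast++
(s=2,f=2) a[fast]=7≠0 swap→a[2]=7 → slow++,fast++
(s=3,f=3) a[fast]=0 → fast++
(s=3,f=4) a[fast]=0 → fast++
(s=3,f=5) a[fast]=8≠0 swap→a[3]=8 → slow++,fast++
(s=4,f=6) a[fast]=0 → fast++
(s=4,f=7) a[fast]=9≠0 swap→a[4]=9 → slow++,fast++
(s=5,f=8) a[fast]=1≠0 swap→a[5]=1 → slow++,fast++
(s=6,f=9) a[fast]=0 → fast++
(s=6,f=10) a[fast]=0 → fast++

[9, 5, 7, 8, 9, 1, 0, 0, 0, 0, 0]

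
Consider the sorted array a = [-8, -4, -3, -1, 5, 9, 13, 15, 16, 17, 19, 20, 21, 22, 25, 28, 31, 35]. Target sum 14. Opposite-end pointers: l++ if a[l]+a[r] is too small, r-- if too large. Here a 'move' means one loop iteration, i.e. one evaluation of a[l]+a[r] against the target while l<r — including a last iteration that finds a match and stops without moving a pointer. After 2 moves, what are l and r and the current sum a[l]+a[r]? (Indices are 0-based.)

l=0, r=15, sum=20

l=0 r=17: -8+35=27 >14, r--
l=0 r=16: -8+31=23 >14, r--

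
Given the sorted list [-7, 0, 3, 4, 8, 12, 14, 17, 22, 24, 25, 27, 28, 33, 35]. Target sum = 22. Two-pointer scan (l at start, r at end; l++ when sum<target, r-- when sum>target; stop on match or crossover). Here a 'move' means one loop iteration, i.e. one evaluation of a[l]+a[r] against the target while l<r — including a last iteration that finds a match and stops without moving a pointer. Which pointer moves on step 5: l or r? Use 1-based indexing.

l=1 r=15: -7+35=28 >22, r--
l=1 r=14: -7+33=26 >22, r--
l=1 r=13: -7+28=21 <22, l++
l=2 r=13: 0+28=28 >22, r--
l=2 r=12: 0+27=27 >22, r--

r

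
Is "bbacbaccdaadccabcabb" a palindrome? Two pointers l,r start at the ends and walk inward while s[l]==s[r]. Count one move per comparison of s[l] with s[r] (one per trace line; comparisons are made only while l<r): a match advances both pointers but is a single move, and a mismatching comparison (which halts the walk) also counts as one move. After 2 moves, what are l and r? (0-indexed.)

l=2, r=17

[0,19] 'b'=='b' → l++,r--
[1,18] 'b'=='b' → l++,r--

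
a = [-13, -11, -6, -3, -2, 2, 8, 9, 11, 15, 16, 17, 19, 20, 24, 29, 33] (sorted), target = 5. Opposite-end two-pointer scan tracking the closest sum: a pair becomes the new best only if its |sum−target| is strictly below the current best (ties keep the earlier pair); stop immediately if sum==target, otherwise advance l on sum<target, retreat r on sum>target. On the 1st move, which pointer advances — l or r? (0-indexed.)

l=0 r=16: -13+33=20 d=15 *, r--

r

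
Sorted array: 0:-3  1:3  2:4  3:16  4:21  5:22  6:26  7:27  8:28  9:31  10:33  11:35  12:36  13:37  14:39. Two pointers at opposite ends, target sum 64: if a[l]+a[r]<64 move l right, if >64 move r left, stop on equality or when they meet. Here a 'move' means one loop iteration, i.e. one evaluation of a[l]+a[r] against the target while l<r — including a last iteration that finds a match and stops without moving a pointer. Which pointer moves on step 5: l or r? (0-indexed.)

l

l=0 r=14: -3+39=36 <64, l++
l=1 r=14: 3+39=42 <64, l++
l=2 r=14: 4+39=43 <64, l++
l=3 r=14: 16+39=55 <64, l++
l=4 r=14: 21+39=60 <64, l++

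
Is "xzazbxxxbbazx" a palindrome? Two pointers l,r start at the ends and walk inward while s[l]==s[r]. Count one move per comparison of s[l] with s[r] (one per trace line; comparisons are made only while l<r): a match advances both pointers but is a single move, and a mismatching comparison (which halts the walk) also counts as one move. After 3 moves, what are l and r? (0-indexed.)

l=0 r=12: 'x'=='x', l++,r--
l=1 r=11: 'z'=='z', l++,r--
l=2 r=10: 'a'=='a', l++,r--

l=3, r=9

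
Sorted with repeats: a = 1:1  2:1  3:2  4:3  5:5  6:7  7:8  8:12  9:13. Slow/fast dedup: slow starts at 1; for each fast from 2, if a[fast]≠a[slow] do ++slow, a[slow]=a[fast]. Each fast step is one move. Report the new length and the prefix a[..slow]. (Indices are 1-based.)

slow=1 fast=2: a[fast]=1=a[slow] dup, fast++
slow=1 fast=3: a[fast]=2≠a[slow]=1 write a[2]=2, slow++,fast++
slow=2 fast=4: a[fast]=3≠a[slow]=2 write a[3]=3, slow++,fast++
slow=3 fast=5: a[fast]=5≠a[slow]=3 write a[4]=5, slow++,fast++
slow=4 fast=6: a[fast]=7≠a[slow]=5 write a[5]=7, slow++,fast++
slow=5 fast=7: a[fast]=8≠a[slow]=7 write a[6]=8, slow++,fast++
slow=6 fast=8: a[fast]=12≠a[slow]=8 write a[7]=12, slow++,fast++
slow=7 fast=9: a[fast]=13≠a[slow]=12 write a[8]=13, slow++,fast++

length 8; prefix = [1, 2, 3, 5, 7, 8, 12, 13]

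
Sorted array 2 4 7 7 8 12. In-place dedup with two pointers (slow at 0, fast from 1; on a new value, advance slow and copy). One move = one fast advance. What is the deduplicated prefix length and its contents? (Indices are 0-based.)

length 5; prefix = [2, 4, 7, 8, 12]

slow=0 fast=1: a[fast]=4≠a[slow]=2 write a[1]=4, slow++,fast++
slow=1 fast=2: a[fast]=7≠a[slow]=4 write a[2]=7, slow++,fast++
slow=2 fast=3: a[fast]=7=a[slow] dup, fast++
slow=2 fast=4: a[fast]=8≠a[slow]=7 write a[3]=8, slow++,fast++
slow=3 fast=5: a[fast]=12≠a[slow]=8 write a[4]=12, slow++,fast++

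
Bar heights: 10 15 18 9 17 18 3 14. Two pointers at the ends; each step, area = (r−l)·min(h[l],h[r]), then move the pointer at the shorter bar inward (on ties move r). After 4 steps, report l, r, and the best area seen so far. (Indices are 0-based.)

[0,7] min(10,14)*7=70 best=70 * → l++
[1,7] min(15,14)*6=84 best=84 * → r--
[1,6] min(15,3)*5=15 best=84 → r--
[1,5] min(15,18)*4=60 best=84 → l++

l=2, r=5, best area=84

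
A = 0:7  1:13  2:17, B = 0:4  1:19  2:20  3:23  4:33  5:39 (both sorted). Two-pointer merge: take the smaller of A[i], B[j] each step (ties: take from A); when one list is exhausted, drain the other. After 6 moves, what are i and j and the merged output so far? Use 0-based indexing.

[i=0,j=0] A[i]=7>B[j]=4 take 4 → j++
[i=0,j=1] A[i]=7<=B[j]=19 take 7 → i++
[i=1,j=1] A[i]=13<=B[j]=19 take 13 → i++
[i=2,j=1] A[i]=17<=B[j]=19 take 17 → i++
[i=3,j=1] A done, take B[j]=19 → j++
[i=3,j=2] A done, take B[j]=20 → j++

i=3, j=3, merged so far=[4, 7, 13, 17, 19, 20]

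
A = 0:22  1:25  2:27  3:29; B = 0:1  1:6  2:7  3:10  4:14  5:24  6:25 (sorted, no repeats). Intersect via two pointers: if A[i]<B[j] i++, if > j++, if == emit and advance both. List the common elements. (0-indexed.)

[i=0,j=0] 22>1 → j++
[i=0,j=1] 22>6 → j++
[i=0,j=2] 22>7 → j++
[i=0,j=3] 22>10 → j++
[i=0,j=4] 22>14 → j++
[i=0,j=5] 22<24 → i++
[i=1,j=5] 25>24 → j++
[i=1,j=6] 25==25 emit → i++,j++

intersection = [25]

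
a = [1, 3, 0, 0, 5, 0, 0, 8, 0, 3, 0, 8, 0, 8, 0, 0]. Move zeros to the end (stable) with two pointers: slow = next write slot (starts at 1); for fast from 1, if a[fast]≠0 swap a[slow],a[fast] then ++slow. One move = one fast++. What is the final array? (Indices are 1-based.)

[1, 3, 5, 8, 3, 8, 8, 0, 0, 0, 0, 0, 0, 0, 0, 0]

slow=1 fast=1: a[fast]=1≠0 swap→a[1]=1, slow++,fast++
slow=2 fast=2: a[fast]=3≠0 swap→a[2]=3, slow++,fast++
slow=3 fast=3: a[fast]=0, fast++
slow=3 fast=4: a[fast]=0, fast++
slow=3 fast=5: a[fast]=5≠0 swap→a[3]=5, slow++,fast++
slow=4 fast=6: a[fast]=0, fast++
slow=4 fast=7: a[fast]=0, fast++
slow=4 fast=8: a[fast]=8≠0 swap→a[4]=8, slow++,fast++
slow=5 fast=9: a[fast]=0, fast++
slow=5 fast=10: a[fast]=3≠0 swap→a[5]=3, slow++,fast++
slow=6 fast=11: a[fast]=0, fast++
slow=6 fast=12: a[fast]=8≠0 swap→a[6]=8, slow++,fast++
slow=7 fast=13: a[fast]=0, fast++
slow=7 fast=14: a[fast]=8≠0 swap→a[7]=8, slow++,fast++
slow=8 fast=15: a[fast]=0, fast++
slow=8 fast=16: a[fast]=0, fast++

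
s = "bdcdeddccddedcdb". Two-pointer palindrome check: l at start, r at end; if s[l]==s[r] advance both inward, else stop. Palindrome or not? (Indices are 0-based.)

[0,15] 'b'=='b' → l++,r--
[1,14] 'd'=='d' → l++,r--
[2,13] 'c'=='c' → l++,r--
[3,12] 'd'=='d' → l++,r--
[4,11] 'e'=='e' → l++,r--
[5,10] 'd'=='d' → l++,r--
[6,9] 'd'=='d' → l++,r--
[7,8] 'c'=='c' → l++,r--

palindrome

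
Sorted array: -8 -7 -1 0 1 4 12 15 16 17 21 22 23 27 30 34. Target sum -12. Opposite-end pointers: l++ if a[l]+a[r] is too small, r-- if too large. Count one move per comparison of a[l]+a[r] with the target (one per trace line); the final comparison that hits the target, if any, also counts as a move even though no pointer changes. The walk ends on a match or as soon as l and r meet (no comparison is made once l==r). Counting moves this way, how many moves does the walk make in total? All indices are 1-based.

[1,16] -8+34=26 >-12 → r--
[1,15] -8+30=22 >-12 → r--
[1,14] -8+27=19 >-12 → r--
[1,13] -8+23=15 >-12 → r--
[1,12] -8+22=14 >-12 → r--
[1,11] -8+21=13 >-12 → r--
[1,10] -8+17=9 >-12 → r--
[1,9] -8+16=8 >-12 → r--
[1,8] -8+15=7 >-12 → r--
[1,7] -8+12=4 >-12 → r--
[1,6] -8+4=-4 >-12 → r--
[1,5] -8+1=-7 >-12 → r--
[1,4] -8+0=-8 >-12 → r--
[1,3] -8+-1=-9 >-12 → r--
[1,2] -8+-7=-15 <-12 → l++

15 moves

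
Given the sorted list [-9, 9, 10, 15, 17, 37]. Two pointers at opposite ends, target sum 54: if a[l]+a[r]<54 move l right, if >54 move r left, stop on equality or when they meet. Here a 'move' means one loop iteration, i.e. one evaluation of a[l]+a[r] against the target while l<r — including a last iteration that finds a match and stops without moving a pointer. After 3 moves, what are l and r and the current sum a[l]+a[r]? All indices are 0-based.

l=3, r=5, sum=52

[0,5] -9+37=28 <54 → l++
[1,5] 9+37=46 <54 → l++
[2,5] 10+37=47 <54 → l++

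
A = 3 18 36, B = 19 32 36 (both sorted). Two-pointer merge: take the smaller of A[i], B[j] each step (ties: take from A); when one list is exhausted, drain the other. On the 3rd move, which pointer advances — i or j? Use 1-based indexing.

j

i=1 j=1: A[i]=3<=B[j]=19 take 3, i++
i=2 j=1: A[i]=18<=B[j]=19 take 18, i++
i=3 j=1: A[i]=36>B[j]=19 take 19, j++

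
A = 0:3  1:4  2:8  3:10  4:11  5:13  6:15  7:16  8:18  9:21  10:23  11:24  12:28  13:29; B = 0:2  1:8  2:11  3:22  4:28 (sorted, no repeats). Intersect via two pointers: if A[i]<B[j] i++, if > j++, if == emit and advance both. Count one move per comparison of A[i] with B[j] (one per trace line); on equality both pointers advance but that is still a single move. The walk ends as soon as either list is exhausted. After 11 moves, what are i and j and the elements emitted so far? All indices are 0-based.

[i=0,j=0] 3>2 → j++
[i=0,j=1] 3<8 → i++
[i=1,j=1] 4<8 → i++
[i=2,j=1] 8==8 emit → i++,j++
[i=3,j=2] 10<11 → i++
[i=4,j=2] 11==11 emit → i++,j++
[i=5,j=3] 13<22 → i++
[i=6,j=3] 15<22 → i++
[i=7,j=3] 16<22 → i++
[i=8,j=3] 18<22 → i++
[i=9,j=3] 21<22 → i++

i=10, j=3, emitted=[8, 11]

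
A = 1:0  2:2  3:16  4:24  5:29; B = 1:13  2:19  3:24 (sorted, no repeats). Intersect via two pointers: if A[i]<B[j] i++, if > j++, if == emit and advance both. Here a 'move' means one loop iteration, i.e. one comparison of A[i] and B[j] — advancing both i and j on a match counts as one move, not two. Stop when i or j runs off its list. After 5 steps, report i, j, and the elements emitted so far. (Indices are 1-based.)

i=1 j=1: 0<13, i++
i=2 j=1: 2<13, i++
i=3 j=1: 16>13, j++
i=3 j=2: 16<19, i++
i=4 j=2: 24>19, j++

i=4, j=3, emitted=[]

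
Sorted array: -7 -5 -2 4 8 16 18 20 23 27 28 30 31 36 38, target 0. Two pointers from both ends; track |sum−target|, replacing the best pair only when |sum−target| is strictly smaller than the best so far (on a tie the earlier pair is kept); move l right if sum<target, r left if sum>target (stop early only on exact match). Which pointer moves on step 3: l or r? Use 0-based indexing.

r

l=0 r=14: -7+38=31 d=31 *, r--
l=0 r=13: -7+36=29 d=29 *, r--
l=0 r=12: -7+31=24 d=24 *, r--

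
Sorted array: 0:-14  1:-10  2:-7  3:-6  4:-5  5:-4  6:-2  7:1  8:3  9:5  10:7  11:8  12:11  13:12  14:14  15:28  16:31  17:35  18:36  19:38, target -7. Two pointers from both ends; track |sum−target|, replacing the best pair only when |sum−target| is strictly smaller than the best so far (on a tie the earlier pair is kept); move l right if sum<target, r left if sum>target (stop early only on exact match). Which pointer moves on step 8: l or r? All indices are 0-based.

l=0 r=19: -14+38=24 d=31 *, r--
l=0 r=18: -14+36=22 d=29 *, r--
l=0 r=17: -14+35=21 d=28 *, r--
l=0 r=16: -14+31=17 d=24 *, r--
l=0 r=15: -14+28=14 d=21 *, r--
l=0 r=14: -14+14=0 d=7 *, r--
l=0 r=13: -14+12=-2 d=5 *, r--
l=0 r=12: -14+11=-3 d=4 *, r--

r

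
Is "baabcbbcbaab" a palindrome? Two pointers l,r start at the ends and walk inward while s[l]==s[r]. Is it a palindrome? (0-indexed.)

palindrome

l=0 r=11: 'b'=='b', l++,r--
l=1 r=10: 'a'=='a', l++,r--
l=2 r=9: 'a'=='a', l++,r--
l=3 r=8: 'b'=='b', l++,r--
l=4 r=7: 'c'=='c', l++,r--
l=5 r=6: 'b'=='b', l++,r--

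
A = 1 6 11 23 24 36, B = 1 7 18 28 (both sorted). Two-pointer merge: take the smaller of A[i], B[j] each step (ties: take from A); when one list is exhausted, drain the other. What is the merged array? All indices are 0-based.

[1, 1, 6, 7, 11, 18, 23, 24, 28, 36]

i=0 j=0: A[i]=1<=B[j]=1 take 1, i++
i=1 j=0: A[i]=6>B[j]=1 take 1, j++
i=1 j=1: A[i]=6<=B[j]=7 take 6, i++
i=2 j=1: A[i]=11>B[j]=7 take 7, j++
i=2 j=2: A[i]=11<=B[j]=18 take 11, i++
i=3 j=2: A[i]=23>B[j]=18 take 18, j++
i=3 j=3: A[i]=23<=B[j]=28 take 23, i++
i=4 j=3: A[i]=24<=B[j]=28 take 24, i++
i=5 j=3: A[i]=36>B[j]=28 take 28, j++
i=5 j=4: B done, take A[i]=36, i++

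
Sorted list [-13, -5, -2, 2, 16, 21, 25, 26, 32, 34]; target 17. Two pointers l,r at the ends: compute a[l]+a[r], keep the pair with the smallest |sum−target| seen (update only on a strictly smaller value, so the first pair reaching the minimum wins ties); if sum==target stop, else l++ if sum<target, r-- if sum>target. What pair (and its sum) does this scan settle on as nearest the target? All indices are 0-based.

pair (-5, 21) with sum 16 (|Δ|=1)

l=0 r=9: -13+34=21 d=4 *, r--
l=0 r=8: -13+32=19 d=2 *, r--
l=0 r=7: -13+26=13 d=4, l++
l=1 r=7: -5+26=21 d=4, r--
l=1 r=6: -5+25=20 d=3, r--
l=1 r=5: -5+21=16 d=1 *, l++
l=2 r=5: -2+21=19 d=2, r--
l=2 r=4: -2+16=14 d=3, l++
l=3 r=4: 2+16=18 d=1, r--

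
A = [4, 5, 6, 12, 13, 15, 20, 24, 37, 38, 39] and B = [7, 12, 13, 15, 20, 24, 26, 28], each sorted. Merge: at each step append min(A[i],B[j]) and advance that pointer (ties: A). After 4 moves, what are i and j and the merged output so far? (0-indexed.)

i=3, j=1, merged so far=[4, 5, 6, 7]

[i=0,j=0] A[i]=4<=B[j]=7 take 4 → i++
[i=1,j=0] A[i]=5<=B[j]=7 take 5 → i++
[i=2,j=0] A[i]=6<=B[j]=7 take 6 → i++
[i=3,j=0] A[i]=12>B[j]=7 take 7 → j++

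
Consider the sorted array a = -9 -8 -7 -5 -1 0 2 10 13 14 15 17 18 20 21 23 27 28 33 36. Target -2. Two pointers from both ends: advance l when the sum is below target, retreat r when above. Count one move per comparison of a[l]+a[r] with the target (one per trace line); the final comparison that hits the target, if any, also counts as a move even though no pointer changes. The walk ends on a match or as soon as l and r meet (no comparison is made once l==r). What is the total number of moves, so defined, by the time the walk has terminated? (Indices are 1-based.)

19 moves

[1,20] -9+36=27 >-2 → r--
[1,19] -9+33=24 >-2 → r--
[1,18] -9+28=19 >-2 → r--
[1,17] -9+27=18 >-2 → r--
[1,16] -9+23=14 >-2 → r--
[1,15] -9+21=12 >-2 → r--
[1,14] -9+20=11 >-2 → r--
[1,13] -9+18=9 >-2 → r--
[1,12] -9+17=8 >-2 → r--
[1,11] -9+15=6 >-2 → r--
[1,10] -9+14=5 >-2 → r--
[1,9] -9+13=4 >-2 → r--
[1,8] -9+10=1 >-2 → r--
[1,7] -9+2=-7 <-2 → l++
[2,7] -8+2=-6 <-2 → l++
[3,7] -7+2=-5 <-2 → l++
[4,7] -5+2=-3 <-2 → l++
[5,7] -1+2=1 >-2 → r--
[5,6] -1+0=-1 >-2 → r--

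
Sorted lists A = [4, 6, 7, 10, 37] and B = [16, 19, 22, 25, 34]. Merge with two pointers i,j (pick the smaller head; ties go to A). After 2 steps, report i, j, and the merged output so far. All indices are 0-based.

i=0 j=0: A[i]=4<=B[j]=16 take 4, i++
i=1 j=0: A[i]=6<=B[j]=16 take 6, i++

i=2, j=0, merged so far=[4, 6]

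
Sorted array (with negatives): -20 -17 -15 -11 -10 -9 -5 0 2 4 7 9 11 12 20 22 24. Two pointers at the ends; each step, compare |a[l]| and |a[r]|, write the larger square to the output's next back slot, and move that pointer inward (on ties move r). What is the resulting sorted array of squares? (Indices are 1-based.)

[1,17] |-20|<=|24| out[17]=576 → r--
[1,16] |-20|<=|22| out[16]=484 → r--
[1,15] |-20|<=|20| out[15]=400 → r--
[1,14] |-20|>|12| out[14]=400 → l++
[2,14] |-17|>|12| out[13]=289 → l++
[3,14] |-15|>|12| out[12]=225 → l++
[4,14] |-11|<=|12| out[11]=144 → r--
[4,13] |-11|<=|11| out[10]=121 → r--
[4,12] |-11|>|9| out[9]=121 → l++
[5,12] |-10|>|9| out[8]=100 → l++
[6,12] |-9|<=|9| out[7]=81 → r--
[6,11] |-9|>|7| out[6]=81 → l++
[7,11] |-5|<=|7| out[5]=49 → r--
[7,10] |-5|>|4| out[4]=25 → l++
[8,10] |0|<=|4| out[3]=16 → r--
[8,9] |0|<=|2| out[2]=4 → r--
[8,8] |0|<=|0| out[1]=0 → r--

[0, 4, 16, 25, 49, 81, 81, 100, 121, 121, 144, 225, 289, 400, 400, 484, 576]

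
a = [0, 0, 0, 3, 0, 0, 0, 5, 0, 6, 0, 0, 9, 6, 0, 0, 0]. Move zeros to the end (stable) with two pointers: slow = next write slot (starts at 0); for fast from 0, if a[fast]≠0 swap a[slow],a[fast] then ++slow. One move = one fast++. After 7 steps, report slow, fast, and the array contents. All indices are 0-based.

(s=0,f=0) a[fast]=0 → fast++
(s=0,f=1) a[fast]=0 → fast++
(s=0,f=2) a[fast]=0 → fast++
(s=0,f=3) a[fast]=3≠0 swap→a[0]=3 → slow++,fast++
(s=1,f=4) a[fast]=0 → fast++
(s=1,f=5) a[fast]=0 → fast++
(s=1,f=6) a[fast]=0 → fast++

slow=1, fast=7, a=[3, 0, 0, 0, 0, 0, 0, 5, 0, 6, 0, 0, 9, 6, 0, 0, 0]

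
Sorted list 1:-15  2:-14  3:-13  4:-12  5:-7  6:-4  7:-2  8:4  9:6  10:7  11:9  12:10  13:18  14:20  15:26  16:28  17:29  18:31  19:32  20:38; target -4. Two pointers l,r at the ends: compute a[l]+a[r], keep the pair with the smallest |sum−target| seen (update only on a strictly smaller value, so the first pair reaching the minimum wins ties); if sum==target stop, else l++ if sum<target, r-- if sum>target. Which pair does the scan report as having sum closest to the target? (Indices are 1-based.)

l=1 r=20: -15+38=23 d=27 *, r--
l=1 r=19: -15+32=17 d=21 *, r--
l=1 r=18: -15+31=16 d=20 *, r--
l=1 r=17: -15+29=14 d=18 *, r--
l=1 r=16: -15+28=13 d=17 *, r--
l=1 r=15: -15+26=11 d=15 *, r--
l=1 r=14: -15+20=5 d=9 *, r--
l=1 r=13: -15+18=3 d=7 *, r--
l=1 r=12: -15+10=-5 d=1 *, l++
l=2 r=12: -14+10=-4 d=0 *, stop

pair (-14, 10) with sum -4 (|Δ|=0)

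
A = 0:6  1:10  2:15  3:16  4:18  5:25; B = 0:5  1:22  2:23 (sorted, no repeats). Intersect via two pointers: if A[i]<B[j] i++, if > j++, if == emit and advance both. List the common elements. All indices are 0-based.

intersection = []

[i=0,j=0] 6>5 → j++
[i=0,j=1] 6<22 → i++
[i=1,j=1] 10<22 → i++
[i=2,j=1] 15<22 → i++
[i=3,j=1] 16<22 → i++
[i=4,j=1] 18<22 → i++
[i=5,j=1] 25>22 → j++
[i=5,j=2] 25>23 → j++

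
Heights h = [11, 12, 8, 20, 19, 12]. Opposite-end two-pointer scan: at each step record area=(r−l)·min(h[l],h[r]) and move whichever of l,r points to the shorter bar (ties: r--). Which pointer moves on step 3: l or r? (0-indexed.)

[0,5] min(11,12)*5=55 best=55 * → l++
[1,5] min(12,12)*4=48 best=55 → r--
[1,4] min(12,19)*3=36 best=55 → l++

l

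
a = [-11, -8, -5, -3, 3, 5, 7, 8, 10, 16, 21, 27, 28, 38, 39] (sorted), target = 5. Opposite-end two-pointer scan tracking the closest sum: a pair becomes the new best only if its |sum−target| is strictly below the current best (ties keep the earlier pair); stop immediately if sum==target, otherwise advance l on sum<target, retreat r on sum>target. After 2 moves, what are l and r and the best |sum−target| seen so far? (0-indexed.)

[0,14] -11+39=28 d=23 * → r--
[0,13] -11+38=27 d=22 * → r--

l=0, r=12, best |Δ|=22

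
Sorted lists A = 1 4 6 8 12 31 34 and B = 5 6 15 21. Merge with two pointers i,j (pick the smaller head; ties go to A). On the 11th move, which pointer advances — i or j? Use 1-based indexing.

i

i=1 j=1: A[i]=1<=B[j]=5 take 1, i++
i=2 j=1: A[i]=4<=B[j]=5 take 4, i++
i=3 j=1: A[i]=6>B[j]=5 take 5, j++
i=3 j=2: A[i]=6<=B[j]=6 take 6, i++
i=4 j=2: A[i]=8>B[j]=6 take 6, j++
i=4 j=3: A[i]=8<=B[j]=15 take 8, i++
i=5 j=3: A[i]=12<=B[j]=15 take 12, i++
i=6 j=3: A[i]=31>B[j]=15 take 15, j++
i=6 j=4: A[i]=31>B[j]=21 take 21, j++
i=6 j=5: B done, take A[i]=31, i++
i=7 j=5: B done, take A[i]=34, i++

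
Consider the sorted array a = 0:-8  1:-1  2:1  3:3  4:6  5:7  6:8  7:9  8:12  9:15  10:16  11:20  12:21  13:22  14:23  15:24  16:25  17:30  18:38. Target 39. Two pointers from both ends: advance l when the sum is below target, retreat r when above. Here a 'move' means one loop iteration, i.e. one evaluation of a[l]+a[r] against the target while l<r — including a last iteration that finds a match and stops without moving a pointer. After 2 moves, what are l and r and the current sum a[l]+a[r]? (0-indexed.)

l=2, r=18, sum=39

l=0 r=18: -8+38=30 <39, l++
l=1 r=18: -1+38=37 <39, l++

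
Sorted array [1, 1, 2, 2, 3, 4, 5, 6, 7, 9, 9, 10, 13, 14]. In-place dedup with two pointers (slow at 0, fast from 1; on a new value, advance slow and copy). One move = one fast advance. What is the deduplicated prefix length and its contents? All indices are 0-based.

(s=0,f=1) a[fast]=1=a[slow] dup → fast++
(s=0,f=2) a[fast]=2≠a[slow]=1 write a[1]=2 → slow++,fast++
(s=1,f=3) a[fast]=2=a[slow] dup → fast++
(s=1,f=4) a[fast]=3≠a[slow]=2 write a[2]=3 → slow++,fast++
(s=2,f=5) a[fast]=4≠a[slow]=3 write a[3]=4 → slow++,fast++
(s=3,f=6) a[fast]=5≠a[slow]=4 write a[4]=5 → slow++,fast++
(s=4,f=7) a[fast]=6≠a[slow]=5 write a[5]=6 → slow++,fast++
(s=5,f=8) a[fast]=7≠a[slow]=6 write a[6]=7 → slow++,fast++
(s=6,f=9) a[fast]=9≠a[slow]=7 write a[7]=9 → slow++,fast++
(s=7,f=10) a[fast]=9=a[slow] dup → fast++
(s=7,f=11) a[fast]=10≠a[slow]=9 write a[8]=10 → slow++,fast++
(s=8,f=12) a[fast]=13≠a[slow]=10 write a[9]=13 → slow++,fast++
(s=9,f=13) a[fast]=14≠a[slow]=13 write a[10]=14 → slow++,fast++

length 11; prefix = [1, 2, 3, 4, 5, 6, 7, 9, 10, 13, 14]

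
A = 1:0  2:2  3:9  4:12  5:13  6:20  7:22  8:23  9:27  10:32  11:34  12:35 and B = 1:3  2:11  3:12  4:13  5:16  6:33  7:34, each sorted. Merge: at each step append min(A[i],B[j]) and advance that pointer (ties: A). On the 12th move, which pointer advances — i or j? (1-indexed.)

i

[i=1,j=1] A[i]=0<=B[j]=3 take 0 → i++
[i=2,j=1] A[i]=2<=B[j]=3 take 2 → i++
[i=3,j=1] A[i]=9>B[j]=3 take 3 → j++
[i=3,j=2] A[i]=9<=B[j]=11 take 9 → i++
[i=4,j=2] A[i]=12>B[j]=11 take 11 → j++
[i=4,j=3] A[i]=12<=B[j]=12 take 12 → i++
[i=5,j=3] A[i]=13>B[j]=12 take 12 → j++
[i=5,j=4] A[i]=13<=B[j]=13 take 13 → i++
[i=6,j=4] A[i]=20>B[j]=13 take 13 → j++
[i=6,j=5] A[i]=20>B[j]=16 take 16 → j++
[i=6,j=6] A[i]=20<=B[j]=33 take 20 → i++
[i=7,j=6] A[i]=22<=B[j]=33 take 22 → i++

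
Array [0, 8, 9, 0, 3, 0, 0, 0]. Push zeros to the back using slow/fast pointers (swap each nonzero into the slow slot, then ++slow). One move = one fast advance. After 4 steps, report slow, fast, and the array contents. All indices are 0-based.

slow=0 fast=0: a[fast]=0, fast++
slow=0 fast=1: a[fast]=8≠0 swap→a[0]=8, slow++,fast++
slow=1 fast=2: a[fast]=9≠0 swap→a[1]=9, slow++,fast++
slow=2 fast=3: a[fast]=0, fast++

slow=2, fast=4, a=[8, 9, 0, 0, 3, 0, 0, 0]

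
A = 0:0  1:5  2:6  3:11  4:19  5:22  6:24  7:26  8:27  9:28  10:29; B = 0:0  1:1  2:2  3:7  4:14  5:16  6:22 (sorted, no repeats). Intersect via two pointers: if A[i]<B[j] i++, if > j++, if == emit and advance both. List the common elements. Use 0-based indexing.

i=0 j=0: 0==0 emit, i++,j++
i=1 j=1: 5>1, j++
i=1 j=2: 5>2, j++
i=1 j=3: 5<7, i++
i=2 j=3: 6<7, i++
i=3 j=3: 11>7, j++
i=3 j=4: 11<14, i++
i=4 j=4: 19>14, j++
i=4 j=5: 19>16, j++
i=4 j=6: 19<22, i++
i=5 j=6: 22==22 emit, i++,j++

intersection = [0, 22]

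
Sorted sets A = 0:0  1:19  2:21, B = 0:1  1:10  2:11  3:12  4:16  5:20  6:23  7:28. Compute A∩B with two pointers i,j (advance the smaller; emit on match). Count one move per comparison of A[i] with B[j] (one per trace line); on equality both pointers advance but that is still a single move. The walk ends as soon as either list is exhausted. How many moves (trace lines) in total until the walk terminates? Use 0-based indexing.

9 moves

i=0 j=0: 0<1, i++
i=1 j=0: 19>1, j++
i=1 j=1: 19>10, j++
i=1 j=2: 19>11, j++
i=1 j=3: 19>12, j++
i=1 j=4: 19>16, j++
i=1 j=5: 19<20, i++
i=2 j=5: 21>20, j++
i=2 j=6: 21<23, i++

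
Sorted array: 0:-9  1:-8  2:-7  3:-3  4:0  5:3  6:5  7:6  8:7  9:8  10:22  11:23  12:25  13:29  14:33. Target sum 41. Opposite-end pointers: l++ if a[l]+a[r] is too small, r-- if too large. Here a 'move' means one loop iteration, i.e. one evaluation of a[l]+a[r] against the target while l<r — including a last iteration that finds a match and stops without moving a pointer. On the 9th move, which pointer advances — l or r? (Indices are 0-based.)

l=0 r=14: -9+33=24 <41, l++
l=1 r=14: -8+33=25 <41, l++
l=2 r=14: -7+33=26 <41, l++
l=3 r=14: -3+33=30 <41, l++
l=4 r=14: 0+33=33 <41, l++
l=5 r=14: 3+33=36 <41, l++
l=6 r=14: 5+33=38 <41, l++
l=7 r=14: 6+33=39 <41, l++
l=8 r=14: 7+33=40 <41, l++

l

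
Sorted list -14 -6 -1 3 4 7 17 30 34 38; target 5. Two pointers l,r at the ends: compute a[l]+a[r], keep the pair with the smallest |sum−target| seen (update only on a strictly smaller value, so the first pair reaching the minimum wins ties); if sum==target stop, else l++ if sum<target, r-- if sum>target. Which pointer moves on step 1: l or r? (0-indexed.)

r

[0,9] -14+38=24 d=19 * → r--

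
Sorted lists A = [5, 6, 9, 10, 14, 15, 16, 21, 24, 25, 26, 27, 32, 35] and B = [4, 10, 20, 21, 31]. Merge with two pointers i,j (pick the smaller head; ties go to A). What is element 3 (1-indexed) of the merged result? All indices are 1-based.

[i=1,j=1] A[i]=5>B[j]=4 take 4 → j++
[i=1,j=2] A[i]=5<=B[j]=10 take 5 → i++
[i=2,j=2] A[i]=6<=B[j]=10 take 6 → i++
[i=3,j=2] A[i]=9<=B[j]=10 take 9 → i++
[i=4,j=2] A[i]=10<=B[j]=10 take 10 → i++
[i=5,j=2] A[i]=14>B[j]=10 take 10 → j++
[i=5,j=3] A[i]=14<=B[j]=20 take 14 → i++
[i=6,j=3] A[i]=15<=B[j]=20 take 15 → i++
[i=7,j=3] A[i]=16<=B[j]=20 take 16 → i++
[i=8,j=3] A[i]=21>B[j]=20 take 20 → j++
[i=8,j=4] A[i]=21<=B[j]=21 take 21 → i++
[i=9,j=4] A[i]=24>B[j]=21 take 21 → j++
[i=9,j=5] A[i]=24<=B[j]=31 take 24 → i++
[i=10,j=5] A[i]=25<=B[j]=31 take 25 → i++
[i=11,j=5] A[i]=26<=B[j]=31 take 26 → i++
[i=12,j=5] A[i]=27<=B[j]=31 take 27 → i++
[i=13,j=5] A[i]=32>B[j]=31 take 31 → j++
[i=13,j=6] B done, take A[i]=32 → i++
[i=14,j=6] B done, take A[i]=35 → i++

merged[3] = 6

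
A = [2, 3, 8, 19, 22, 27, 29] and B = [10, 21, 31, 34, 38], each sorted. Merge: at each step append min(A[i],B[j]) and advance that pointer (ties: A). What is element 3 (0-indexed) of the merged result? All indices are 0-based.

i=0 j=0: A[i]=2<=B[j]=10 take 2, i++
i=1 j=0: A[i]=3<=B[j]=10 take 3, i++
i=2 j=0: A[i]=8<=B[j]=10 take 8, i++
i=3 j=0: A[i]=19>B[j]=10 take 10, j++
i=3 j=1: A[i]=19<=B[j]=21 take 19, i++
i=4 j=1: A[i]=22>B[j]=21 take 21, j++
i=4 j=2: A[i]=22<=B[j]=31 take 22, i++
i=5 j=2: A[i]=27<=B[j]=31 take 27, i++
i=6 j=2: A[i]=29<=B[j]=31 take 29, i++
i=7 j=2: A done, take B[j]=31, j++
i=7 j=3: A done, take B[j]=34, j++
i=7 j=4: A done, take B[j]=38, j++

merged[3] = 10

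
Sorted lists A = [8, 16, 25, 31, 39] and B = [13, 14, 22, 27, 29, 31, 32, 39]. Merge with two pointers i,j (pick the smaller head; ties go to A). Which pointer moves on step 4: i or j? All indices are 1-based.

i

[i=1,j=1] A[i]=8<=B[j]=13 take 8 → i++
[i=2,j=1] A[i]=16>B[j]=13 take 13 → j++
[i=2,j=2] A[i]=16>B[j]=14 take 14 → j++
[i=2,j=3] A[i]=16<=B[j]=22 take 16 → i++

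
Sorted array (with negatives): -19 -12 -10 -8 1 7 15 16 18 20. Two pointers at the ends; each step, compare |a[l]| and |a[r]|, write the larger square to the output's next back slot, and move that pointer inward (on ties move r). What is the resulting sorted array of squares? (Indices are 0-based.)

[1, 49, 64, 100, 144, 225, 256, 324, 361, 400]

l=0 r=9: |-19|<=|20| out[9]=400, r--
l=0 r=8: |-19|>|18| out[8]=361, l++
l=1 r=8: |-12|<=|18| out[7]=324, r--
l=1 r=7: |-12|<=|16| out[6]=256, r--
l=1 r=6: |-12|<=|15| out[5]=225, r--
l=1 r=5: |-12|>|7| out[4]=144, l++
l=2 r=5: |-10|>|7| out[3]=100, l++
l=3 r=5: |-8|>|7| out[2]=64, l++
l=4 r=5: |1|<=|7| out[1]=49, r--
l=4 r=4: |1|<=|1| out[0]=1, r--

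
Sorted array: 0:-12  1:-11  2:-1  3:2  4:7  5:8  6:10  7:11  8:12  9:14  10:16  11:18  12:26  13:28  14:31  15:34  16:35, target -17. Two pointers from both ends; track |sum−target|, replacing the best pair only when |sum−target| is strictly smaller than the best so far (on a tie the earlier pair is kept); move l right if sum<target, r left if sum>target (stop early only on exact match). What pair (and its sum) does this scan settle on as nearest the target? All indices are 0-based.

pair (-12, -1) with sum -13 (|Δ|=4)

l=0 r=16: -12+35=23 d=40 *, r--
l=0 r=15: -12+34=22 d=39 *, r--
l=0 r=14: -12+31=19 d=36 *, r--
l=0 r=13: -12+28=16 d=33 *, r--
l=0 r=12: -12+26=14 d=31 *, r--
l=0 r=11: -12+18=6 d=23 *, r--
l=0 r=10: -12+16=4 d=21 *, r--
l=0 r=9: -12+14=2 d=19 *, r--
l=0 r=8: -12+12=0 d=17 *, r--
l=0 r=7: -12+11=-1 d=16 *, r--
l=0 r=6: -12+10=-2 d=15 *, r--
l=0 r=5: -12+8=-4 d=13 *, r--
l=0 r=4: -12+7=-5 d=12 *, r--
l=0 r=3: -12+2=-10 d=7 *, r--
l=0 r=2: -12+-1=-13 d=4 *, r--
l=0 r=1: -12+-11=-23 d=6, l++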